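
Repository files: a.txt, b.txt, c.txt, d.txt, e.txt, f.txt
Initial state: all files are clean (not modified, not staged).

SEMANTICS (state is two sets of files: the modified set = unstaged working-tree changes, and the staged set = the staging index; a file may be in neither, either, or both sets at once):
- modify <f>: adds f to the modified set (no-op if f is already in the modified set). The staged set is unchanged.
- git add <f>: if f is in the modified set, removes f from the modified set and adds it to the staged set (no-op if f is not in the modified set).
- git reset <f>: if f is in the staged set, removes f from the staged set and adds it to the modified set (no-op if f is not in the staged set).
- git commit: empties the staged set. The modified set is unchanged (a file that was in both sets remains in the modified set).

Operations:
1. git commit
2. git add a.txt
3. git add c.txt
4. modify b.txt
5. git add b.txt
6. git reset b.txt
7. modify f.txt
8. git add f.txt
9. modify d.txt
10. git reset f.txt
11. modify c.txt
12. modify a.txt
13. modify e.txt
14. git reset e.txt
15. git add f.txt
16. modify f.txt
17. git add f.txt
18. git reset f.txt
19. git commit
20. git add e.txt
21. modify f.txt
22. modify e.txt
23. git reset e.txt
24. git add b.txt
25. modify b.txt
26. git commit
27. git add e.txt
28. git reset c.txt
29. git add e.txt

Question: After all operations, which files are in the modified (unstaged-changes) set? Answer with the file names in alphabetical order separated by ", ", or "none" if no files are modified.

After op 1 (git commit): modified={none} staged={none}
After op 2 (git add a.txt): modified={none} staged={none}
After op 3 (git add c.txt): modified={none} staged={none}
After op 4 (modify b.txt): modified={b.txt} staged={none}
After op 5 (git add b.txt): modified={none} staged={b.txt}
After op 6 (git reset b.txt): modified={b.txt} staged={none}
After op 7 (modify f.txt): modified={b.txt, f.txt} staged={none}
After op 8 (git add f.txt): modified={b.txt} staged={f.txt}
After op 9 (modify d.txt): modified={b.txt, d.txt} staged={f.txt}
After op 10 (git reset f.txt): modified={b.txt, d.txt, f.txt} staged={none}
After op 11 (modify c.txt): modified={b.txt, c.txt, d.txt, f.txt} staged={none}
After op 12 (modify a.txt): modified={a.txt, b.txt, c.txt, d.txt, f.txt} staged={none}
After op 13 (modify e.txt): modified={a.txt, b.txt, c.txt, d.txt, e.txt, f.txt} staged={none}
After op 14 (git reset e.txt): modified={a.txt, b.txt, c.txt, d.txt, e.txt, f.txt} staged={none}
After op 15 (git add f.txt): modified={a.txt, b.txt, c.txt, d.txt, e.txt} staged={f.txt}
After op 16 (modify f.txt): modified={a.txt, b.txt, c.txt, d.txt, e.txt, f.txt} staged={f.txt}
After op 17 (git add f.txt): modified={a.txt, b.txt, c.txt, d.txt, e.txt} staged={f.txt}
After op 18 (git reset f.txt): modified={a.txt, b.txt, c.txt, d.txt, e.txt, f.txt} staged={none}
After op 19 (git commit): modified={a.txt, b.txt, c.txt, d.txt, e.txt, f.txt} staged={none}
After op 20 (git add e.txt): modified={a.txt, b.txt, c.txt, d.txt, f.txt} staged={e.txt}
After op 21 (modify f.txt): modified={a.txt, b.txt, c.txt, d.txt, f.txt} staged={e.txt}
After op 22 (modify e.txt): modified={a.txt, b.txt, c.txt, d.txt, e.txt, f.txt} staged={e.txt}
After op 23 (git reset e.txt): modified={a.txt, b.txt, c.txt, d.txt, e.txt, f.txt} staged={none}
After op 24 (git add b.txt): modified={a.txt, c.txt, d.txt, e.txt, f.txt} staged={b.txt}
After op 25 (modify b.txt): modified={a.txt, b.txt, c.txt, d.txt, e.txt, f.txt} staged={b.txt}
After op 26 (git commit): modified={a.txt, b.txt, c.txt, d.txt, e.txt, f.txt} staged={none}
After op 27 (git add e.txt): modified={a.txt, b.txt, c.txt, d.txt, f.txt} staged={e.txt}
After op 28 (git reset c.txt): modified={a.txt, b.txt, c.txt, d.txt, f.txt} staged={e.txt}
After op 29 (git add e.txt): modified={a.txt, b.txt, c.txt, d.txt, f.txt} staged={e.txt}

Answer: a.txt, b.txt, c.txt, d.txt, f.txt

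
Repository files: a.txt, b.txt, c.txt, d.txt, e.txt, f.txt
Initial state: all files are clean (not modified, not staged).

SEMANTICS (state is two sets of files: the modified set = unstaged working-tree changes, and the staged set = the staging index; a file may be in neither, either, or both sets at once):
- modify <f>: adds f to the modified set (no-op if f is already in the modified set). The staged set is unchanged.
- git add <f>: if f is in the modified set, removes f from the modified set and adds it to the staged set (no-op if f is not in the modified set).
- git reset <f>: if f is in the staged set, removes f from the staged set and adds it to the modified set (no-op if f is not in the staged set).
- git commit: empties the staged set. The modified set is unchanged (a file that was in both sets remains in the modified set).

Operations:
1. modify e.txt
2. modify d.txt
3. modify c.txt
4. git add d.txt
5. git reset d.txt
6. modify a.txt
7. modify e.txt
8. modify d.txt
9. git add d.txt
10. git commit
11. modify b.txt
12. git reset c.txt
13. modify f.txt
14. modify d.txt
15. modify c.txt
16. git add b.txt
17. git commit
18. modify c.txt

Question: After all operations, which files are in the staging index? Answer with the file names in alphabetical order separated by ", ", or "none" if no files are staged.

Answer: none

Derivation:
After op 1 (modify e.txt): modified={e.txt} staged={none}
After op 2 (modify d.txt): modified={d.txt, e.txt} staged={none}
After op 3 (modify c.txt): modified={c.txt, d.txt, e.txt} staged={none}
After op 4 (git add d.txt): modified={c.txt, e.txt} staged={d.txt}
After op 5 (git reset d.txt): modified={c.txt, d.txt, e.txt} staged={none}
After op 6 (modify a.txt): modified={a.txt, c.txt, d.txt, e.txt} staged={none}
After op 7 (modify e.txt): modified={a.txt, c.txt, d.txt, e.txt} staged={none}
After op 8 (modify d.txt): modified={a.txt, c.txt, d.txt, e.txt} staged={none}
After op 9 (git add d.txt): modified={a.txt, c.txt, e.txt} staged={d.txt}
After op 10 (git commit): modified={a.txt, c.txt, e.txt} staged={none}
After op 11 (modify b.txt): modified={a.txt, b.txt, c.txt, e.txt} staged={none}
After op 12 (git reset c.txt): modified={a.txt, b.txt, c.txt, e.txt} staged={none}
After op 13 (modify f.txt): modified={a.txt, b.txt, c.txt, e.txt, f.txt} staged={none}
After op 14 (modify d.txt): modified={a.txt, b.txt, c.txt, d.txt, e.txt, f.txt} staged={none}
After op 15 (modify c.txt): modified={a.txt, b.txt, c.txt, d.txt, e.txt, f.txt} staged={none}
After op 16 (git add b.txt): modified={a.txt, c.txt, d.txt, e.txt, f.txt} staged={b.txt}
After op 17 (git commit): modified={a.txt, c.txt, d.txt, e.txt, f.txt} staged={none}
After op 18 (modify c.txt): modified={a.txt, c.txt, d.txt, e.txt, f.txt} staged={none}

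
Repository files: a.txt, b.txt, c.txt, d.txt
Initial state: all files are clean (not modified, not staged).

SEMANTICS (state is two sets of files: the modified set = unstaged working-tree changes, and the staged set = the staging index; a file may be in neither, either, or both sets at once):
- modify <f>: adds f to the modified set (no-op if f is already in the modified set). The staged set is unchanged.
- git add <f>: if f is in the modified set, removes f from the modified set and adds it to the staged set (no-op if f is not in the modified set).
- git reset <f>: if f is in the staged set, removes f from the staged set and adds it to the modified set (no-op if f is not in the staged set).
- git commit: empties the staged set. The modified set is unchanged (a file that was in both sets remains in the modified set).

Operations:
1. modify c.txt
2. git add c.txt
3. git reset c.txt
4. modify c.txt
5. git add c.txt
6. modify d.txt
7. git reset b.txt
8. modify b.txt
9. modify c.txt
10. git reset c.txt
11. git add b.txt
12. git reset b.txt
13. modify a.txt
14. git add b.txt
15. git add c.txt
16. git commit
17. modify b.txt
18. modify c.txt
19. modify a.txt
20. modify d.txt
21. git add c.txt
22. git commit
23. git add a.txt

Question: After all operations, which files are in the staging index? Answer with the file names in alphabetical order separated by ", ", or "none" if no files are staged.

Answer: a.txt

Derivation:
After op 1 (modify c.txt): modified={c.txt} staged={none}
After op 2 (git add c.txt): modified={none} staged={c.txt}
After op 3 (git reset c.txt): modified={c.txt} staged={none}
After op 4 (modify c.txt): modified={c.txt} staged={none}
After op 5 (git add c.txt): modified={none} staged={c.txt}
After op 6 (modify d.txt): modified={d.txt} staged={c.txt}
After op 7 (git reset b.txt): modified={d.txt} staged={c.txt}
After op 8 (modify b.txt): modified={b.txt, d.txt} staged={c.txt}
After op 9 (modify c.txt): modified={b.txt, c.txt, d.txt} staged={c.txt}
After op 10 (git reset c.txt): modified={b.txt, c.txt, d.txt} staged={none}
After op 11 (git add b.txt): modified={c.txt, d.txt} staged={b.txt}
After op 12 (git reset b.txt): modified={b.txt, c.txt, d.txt} staged={none}
After op 13 (modify a.txt): modified={a.txt, b.txt, c.txt, d.txt} staged={none}
After op 14 (git add b.txt): modified={a.txt, c.txt, d.txt} staged={b.txt}
After op 15 (git add c.txt): modified={a.txt, d.txt} staged={b.txt, c.txt}
After op 16 (git commit): modified={a.txt, d.txt} staged={none}
After op 17 (modify b.txt): modified={a.txt, b.txt, d.txt} staged={none}
After op 18 (modify c.txt): modified={a.txt, b.txt, c.txt, d.txt} staged={none}
After op 19 (modify a.txt): modified={a.txt, b.txt, c.txt, d.txt} staged={none}
After op 20 (modify d.txt): modified={a.txt, b.txt, c.txt, d.txt} staged={none}
After op 21 (git add c.txt): modified={a.txt, b.txt, d.txt} staged={c.txt}
After op 22 (git commit): modified={a.txt, b.txt, d.txt} staged={none}
After op 23 (git add a.txt): modified={b.txt, d.txt} staged={a.txt}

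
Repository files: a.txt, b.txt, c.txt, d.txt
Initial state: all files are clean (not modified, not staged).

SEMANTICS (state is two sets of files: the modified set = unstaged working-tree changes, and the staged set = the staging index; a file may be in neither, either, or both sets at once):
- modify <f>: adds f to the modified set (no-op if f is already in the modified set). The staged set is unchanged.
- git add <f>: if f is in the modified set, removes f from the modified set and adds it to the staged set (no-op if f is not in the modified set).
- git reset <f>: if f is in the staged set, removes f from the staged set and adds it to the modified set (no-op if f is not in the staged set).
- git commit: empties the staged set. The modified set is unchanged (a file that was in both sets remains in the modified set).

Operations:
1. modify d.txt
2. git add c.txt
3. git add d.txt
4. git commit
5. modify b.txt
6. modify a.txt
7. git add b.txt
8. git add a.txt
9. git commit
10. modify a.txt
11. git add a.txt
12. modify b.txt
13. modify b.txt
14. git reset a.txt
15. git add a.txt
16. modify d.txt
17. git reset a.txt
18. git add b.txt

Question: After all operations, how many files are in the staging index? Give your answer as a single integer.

Answer: 1

Derivation:
After op 1 (modify d.txt): modified={d.txt} staged={none}
After op 2 (git add c.txt): modified={d.txt} staged={none}
After op 3 (git add d.txt): modified={none} staged={d.txt}
After op 4 (git commit): modified={none} staged={none}
After op 5 (modify b.txt): modified={b.txt} staged={none}
After op 6 (modify a.txt): modified={a.txt, b.txt} staged={none}
After op 7 (git add b.txt): modified={a.txt} staged={b.txt}
After op 8 (git add a.txt): modified={none} staged={a.txt, b.txt}
After op 9 (git commit): modified={none} staged={none}
After op 10 (modify a.txt): modified={a.txt} staged={none}
After op 11 (git add a.txt): modified={none} staged={a.txt}
After op 12 (modify b.txt): modified={b.txt} staged={a.txt}
After op 13 (modify b.txt): modified={b.txt} staged={a.txt}
After op 14 (git reset a.txt): modified={a.txt, b.txt} staged={none}
After op 15 (git add a.txt): modified={b.txt} staged={a.txt}
After op 16 (modify d.txt): modified={b.txt, d.txt} staged={a.txt}
After op 17 (git reset a.txt): modified={a.txt, b.txt, d.txt} staged={none}
After op 18 (git add b.txt): modified={a.txt, d.txt} staged={b.txt}
Final staged set: {b.txt} -> count=1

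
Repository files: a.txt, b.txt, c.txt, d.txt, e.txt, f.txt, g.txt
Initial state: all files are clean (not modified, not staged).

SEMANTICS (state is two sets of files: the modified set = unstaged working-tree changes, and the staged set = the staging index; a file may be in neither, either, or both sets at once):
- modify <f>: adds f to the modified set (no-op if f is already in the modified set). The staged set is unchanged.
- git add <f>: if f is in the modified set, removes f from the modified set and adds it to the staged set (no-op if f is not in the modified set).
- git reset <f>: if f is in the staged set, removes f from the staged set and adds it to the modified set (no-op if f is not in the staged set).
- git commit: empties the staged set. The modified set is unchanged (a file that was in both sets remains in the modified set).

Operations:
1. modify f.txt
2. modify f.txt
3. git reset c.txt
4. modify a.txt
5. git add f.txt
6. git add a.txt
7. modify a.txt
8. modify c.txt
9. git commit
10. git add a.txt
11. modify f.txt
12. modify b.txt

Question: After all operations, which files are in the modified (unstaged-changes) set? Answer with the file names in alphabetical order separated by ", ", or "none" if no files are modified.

After op 1 (modify f.txt): modified={f.txt} staged={none}
After op 2 (modify f.txt): modified={f.txt} staged={none}
After op 3 (git reset c.txt): modified={f.txt} staged={none}
After op 4 (modify a.txt): modified={a.txt, f.txt} staged={none}
After op 5 (git add f.txt): modified={a.txt} staged={f.txt}
After op 6 (git add a.txt): modified={none} staged={a.txt, f.txt}
After op 7 (modify a.txt): modified={a.txt} staged={a.txt, f.txt}
After op 8 (modify c.txt): modified={a.txt, c.txt} staged={a.txt, f.txt}
After op 9 (git commit): modified={a.txt, c.txt} staged={none}
After op 10 (git add a.txt): modified={c.txt} staged={a.txt}
After op 11 (modify f.txt): modified={c.txt, f.txt} staged={a.txt}
After op 12 (modify b.txt): modified={b.txt, c.txt, f.txt} staged={a.txt}

Answer: b.txt, c.txt, f.txt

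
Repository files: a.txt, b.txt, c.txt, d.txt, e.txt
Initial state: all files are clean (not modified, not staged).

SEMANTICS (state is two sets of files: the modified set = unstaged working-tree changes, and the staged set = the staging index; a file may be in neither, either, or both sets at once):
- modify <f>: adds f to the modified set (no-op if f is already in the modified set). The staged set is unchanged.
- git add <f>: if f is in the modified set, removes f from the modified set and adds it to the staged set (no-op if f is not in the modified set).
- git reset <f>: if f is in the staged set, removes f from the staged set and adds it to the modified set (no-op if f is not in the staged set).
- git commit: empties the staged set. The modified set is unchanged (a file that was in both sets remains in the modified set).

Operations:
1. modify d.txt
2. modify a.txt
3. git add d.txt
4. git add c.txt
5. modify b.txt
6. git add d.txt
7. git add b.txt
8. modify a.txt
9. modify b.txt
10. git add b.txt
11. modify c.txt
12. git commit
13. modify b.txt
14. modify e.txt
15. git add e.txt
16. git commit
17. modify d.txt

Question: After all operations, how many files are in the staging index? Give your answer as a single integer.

Answer: 0

Derivation:
After op 1 (modify d.txt): modified={d.txt} staged={none}
After op 2 (modify a.txt): modified={a.txt, d.txt} staged={none}
After op 3 (git add d.txt): modified={a.txt} staged={d.txt}
After op 4 (git add c.txt): modified={a.txt} staged={d.txt}
After op 5 (modify b.txt): modified={a.txt, b.txt} staged={d.txt}
After op 6 (git add d.txt): modified={a.txt, b.txt} staged={d.txt}
After op 7 (git add b.txt): modified={a.txt} staged={b.txt, d.txt}
After op 8 (modify a.txt): modified={a.txt} staged={b.txt, d.txt}
After op 9 (modify b.txt): modified={a.txt, b.txt} staged={b.txt, d.txt}
After op 10 (git add b.txt): modified={a.txt} staged={b.txt, d.txt}
After op 11 (modify c.txt): modified={a.txt, c.txt} staged={b.txt, d.txt}
After op 12 (git commit): modified={a.txt, c.txt} staged={none}
After op 13 (modify b.txt): modified={a.txt, b.txt, c.txt} staged={none}
After op 14 (modify e.txt): modified={a.txt, b.txt, c.txt, e.txt} staged={none}
After op 15 (git add e.txt): modified={a.txt, b.txt, c.txt} staged={e.txt}
After op 16 (git commit): modified={a.txt, b.txt, c.txt} staged={none}
After op 17 (modify d.txt): modified={a.txt, b.txt, c.txt, d.txt} staged={none}
Final staged set: {none} -> count=0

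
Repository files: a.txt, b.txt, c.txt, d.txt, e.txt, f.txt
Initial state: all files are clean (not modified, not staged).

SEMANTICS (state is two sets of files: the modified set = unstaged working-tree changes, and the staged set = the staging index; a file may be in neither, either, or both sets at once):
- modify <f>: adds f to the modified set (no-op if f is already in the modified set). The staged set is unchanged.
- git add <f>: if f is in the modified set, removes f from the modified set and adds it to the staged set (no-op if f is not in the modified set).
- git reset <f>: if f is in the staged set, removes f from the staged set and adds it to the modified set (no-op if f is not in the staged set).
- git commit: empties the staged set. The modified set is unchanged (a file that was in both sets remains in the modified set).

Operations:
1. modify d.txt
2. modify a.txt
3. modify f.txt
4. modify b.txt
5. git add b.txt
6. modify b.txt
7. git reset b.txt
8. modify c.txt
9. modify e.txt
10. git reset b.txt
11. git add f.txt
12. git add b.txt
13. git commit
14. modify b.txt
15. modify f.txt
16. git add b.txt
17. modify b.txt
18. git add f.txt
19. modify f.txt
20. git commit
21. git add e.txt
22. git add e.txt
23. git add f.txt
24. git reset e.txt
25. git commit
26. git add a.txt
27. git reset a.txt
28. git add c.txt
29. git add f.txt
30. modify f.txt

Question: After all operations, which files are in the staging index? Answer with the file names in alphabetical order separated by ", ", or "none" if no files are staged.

Answer: c.txt

Derivation:
After op 1 (modify d.txt): modified={d.txt} staged={none}
After op 2 (modify a.txt): modified={a.txt, d.txt} staged={none}
After op 3 (modify f.txt): modified={a.txt, d.txt, f.txt} staged={none}
After op 4 (modify b.txt): modified={a.txt, b.txt, d.txt, f.txt} staged={none}
After op 5 (git add b.txt): modified={a.txt, d.txt, f.txt} staged={b.txt}
After op 6 (modify b.txt): modified={a.txt, b.txt, d.txt, f.txt} staged={b.txt}
After op 7 (git reset b.txt): modified={a.txt, b.txt, d.txt, f.txt} staged={none}
After op 8 (modify c.txt): modified={a.txt, b.txt, c.txt, d.txt, f.txt} staged={none}
After op 9 (modify e.txt): modified={a.txt, b.txt, c.txt, d.txt, e.txt, f.txt} staged={none}
After op 10 (git reset b.txt): modified={a.txt, b.txt, c.txt, d.txt, e.txt, f.txt} staged={none}
After op 11 (git add f.txt): modified={a.txt, b.txt, c.txt, d.txt, e.txt} staged={f.txt}
After op 12 (git add b.txt): modified={a.txt, c.txt, d.txt, e.txt} staged={b.txt, f.txt}
After op 13 (git commit): modified={a.txt, c.txt, d.txt, e.txt} staged={none}
After op 14 (modify b.txt): modified={a.txt, b.txt, c.txt, d.txt, e.txt} staged={none}
After op 15 (modify f.txt): modified={a.txt, b.txt, c.txt, d.txt, e.txt, f.txt} staged={none}
After op 16 (git add b.txt): modified={a.txt, c.txt, d.txt, e.txt, f.txt} staged={b.txt}
After op 17 (modify b.txt): modified={a.txt, b.txt, c.txt, d.txt, e.txt, f.txt} staged={b.txt}
After op 18 (git add f.txt): modified={a.txt, b.txt, c.txt, d.txt, e.txt} staged={b.txt, f.txt}
After op 19 (modify f.txt): modified={a.txt, b.txt, c.txt, d.txt, e.txt, f.txt} staged={b.txt, f.txt}
After op 20 (git commit): modified={a.txt, b.txt, c.txt, d.txt, e.txt, f.txt} staged={none}
After op 21 (git add e.txt): modified={a.txt, b.txt, c.txt, d.txt, f.txt} staged={e.txt}
After op 22 (git add e.txt): modified={a.txt, b.txt, c.txt, d.txt, f.txt} staged={e.txt}
After op 23 (git add f.txt): modified={a.txt, b.txt, c.txt, d.txt} staged={e.txt, f.txt}
After op 24 (git reset e.txt): modified={a.txt, b.txt, c.txt, d.txt, e.txt} staged={f.txt}
After op 25 (git commit): modified={a.txt, b.txt, c.txt, d.txt, e.txt} staged={none}
After op 26 (git add a.txt): modified={b.txt, c.txt, d.txt, e.txt} staged={a.txt}
After op 27 (git reset a.txt): modified={a.txt, b.txt, c.txt, d.txt, e.txt} staged={none}
After op 28 (git add c.txt): modified={a.txt, b.txt, d.txt, e.txt} staged={c.txt}
After op 29 (git add f.txt): modified={a.txt, b.txt, d.txt, e.txt} staged={c.txt}
After op 30 (modify f.txt): modified={a.txt, b.txt, d.txt, e.txt, f.txt} staged={c.txt}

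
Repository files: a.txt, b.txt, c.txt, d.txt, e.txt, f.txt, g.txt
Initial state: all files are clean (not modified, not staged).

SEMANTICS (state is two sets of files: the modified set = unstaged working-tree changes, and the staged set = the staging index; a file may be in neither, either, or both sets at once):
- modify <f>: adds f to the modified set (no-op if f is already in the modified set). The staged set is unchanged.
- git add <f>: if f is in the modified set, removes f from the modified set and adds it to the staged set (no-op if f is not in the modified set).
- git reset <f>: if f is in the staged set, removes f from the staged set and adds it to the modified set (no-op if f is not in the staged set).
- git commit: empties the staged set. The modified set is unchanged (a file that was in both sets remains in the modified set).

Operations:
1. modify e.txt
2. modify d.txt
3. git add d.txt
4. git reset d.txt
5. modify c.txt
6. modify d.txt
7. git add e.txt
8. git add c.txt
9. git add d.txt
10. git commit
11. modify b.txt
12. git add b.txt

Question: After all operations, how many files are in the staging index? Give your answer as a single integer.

After op 1 (modify e.txt): modified={e.txt} staged={none}
After op 2 (modify d.txt): modified={d.txt, e.txt} staged={none}
After op 3 (git add d.txt): modified={e.txt} staged={d.txt}
After op 4 (git reset d.txt): modified={d.txt, e.txt} staged={none}
After op 5 (modify c.txt): modified={c.txt, d.txt, e.txt} staged={none}
After op 6 (modify d.txt): modified={c.txt, d.txt, e.txt} staged={none}
After op 7 (git add e.txt): modified={c.txt, d.txt} staged={e.txt}
After op 8 (git add c.txt): modified={d.txt} staged={c.txt, e.txt}
After op 9 (git add d.txt): modified={none} staged={c.txt, d.txt, e.txt}
After op 10 (git commit): modified={none} staged={none}
After op 11 (modify b.txt): modified={b.txt} staged={none}
After op 12 (git add b.txt): modified={none} staged={b.txt}
Final staged set: {b.txt} -> count=1

Answer: 1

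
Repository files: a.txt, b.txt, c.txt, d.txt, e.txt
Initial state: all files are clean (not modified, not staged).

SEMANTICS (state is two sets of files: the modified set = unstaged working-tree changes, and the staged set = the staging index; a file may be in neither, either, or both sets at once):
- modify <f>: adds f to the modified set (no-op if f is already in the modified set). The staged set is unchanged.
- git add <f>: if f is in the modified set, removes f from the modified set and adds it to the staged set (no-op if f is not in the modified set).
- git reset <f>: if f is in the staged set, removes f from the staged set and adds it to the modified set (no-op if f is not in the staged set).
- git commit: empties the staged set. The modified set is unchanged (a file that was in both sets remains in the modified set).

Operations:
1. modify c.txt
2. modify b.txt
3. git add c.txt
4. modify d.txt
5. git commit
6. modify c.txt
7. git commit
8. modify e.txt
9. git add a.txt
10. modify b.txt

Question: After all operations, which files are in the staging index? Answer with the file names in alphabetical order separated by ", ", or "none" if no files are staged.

Answer: none

Derivation:
After op 1 (modify c.txt): modified={c.txt} staged={none}
After op 2 (modify b.txt): modified={b.txt, c.txt} staged={none}
After op 3 (git add c.txt): modified={b.txt} staged={c.txt}
After op 4 (modify d.txt): modified={b.txt, d.txt} staged={c.txt}
After op 5 (git commit): modified={b.txt, d.txt} staged={none}
After op 6 (modify c.txt): modified={b.txt, c.txt, d.txt} staged={none}
After op 7 (git commit): modified={b.txt, c.txt, d.txt} staged={none}
After op 8 (modify e.txt): modified={b.txt, c.txt, d.txt, e.txt} staged={none}
After op 9 (git add a.txt): modified={b.txt, c.txt, d.txt, e.txt} staged={none}
After op 10 (modify b.txt): modified={b.txt, c.txt, d.txt, e.txt} staged={none}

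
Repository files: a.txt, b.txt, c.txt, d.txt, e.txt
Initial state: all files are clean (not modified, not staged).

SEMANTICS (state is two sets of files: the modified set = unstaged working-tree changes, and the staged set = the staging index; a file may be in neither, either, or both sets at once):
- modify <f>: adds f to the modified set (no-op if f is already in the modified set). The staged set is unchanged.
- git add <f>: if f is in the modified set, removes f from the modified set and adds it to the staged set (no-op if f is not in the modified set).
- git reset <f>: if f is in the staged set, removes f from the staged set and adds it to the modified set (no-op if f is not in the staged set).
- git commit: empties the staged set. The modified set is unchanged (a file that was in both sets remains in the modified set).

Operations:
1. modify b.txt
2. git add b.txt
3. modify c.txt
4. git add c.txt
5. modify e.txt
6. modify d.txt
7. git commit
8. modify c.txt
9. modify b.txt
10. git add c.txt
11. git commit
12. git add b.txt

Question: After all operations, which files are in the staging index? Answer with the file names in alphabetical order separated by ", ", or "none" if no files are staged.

Answer: b.txt

Derivation:
After op 1 (modify b.txt): modified={b.txt} staged={none}
After op 2 (git add b.txt): modified={none} staged={b.txt}
After op 3 (modify c.txt): modified={c.txt} staged={b.txt}
After op 4 (git add c.txt): modified={none} staged={b.txt, c.txt}
After op 5 (modify e.txt): modified={e.txt} staged={b.txt, c.txt}
After op 6 (modify d.txt): modified={d.txt, e.txt} staged={b.txt, c.txt}
After op 7 (git commit): modified={d.txt, e.txt} staged={none}
After op 8 (modify c.txt): modified={c.txt, d.txt, e.txt} staged={none}
After op 9 (modify b.txt): modified={b.txt, c.txt, d.txt, e.txt} staged={none}
After op 10 (git add c.txt): modified={b.txt, d.txt, e.txt} staged={c.txt}
After op 11 (git commit): modified={b.txt, d.txt, e.txt} staged={none}
After op 12 (git add b.txt): modified={d.txt, e.txt} staged={b.txt}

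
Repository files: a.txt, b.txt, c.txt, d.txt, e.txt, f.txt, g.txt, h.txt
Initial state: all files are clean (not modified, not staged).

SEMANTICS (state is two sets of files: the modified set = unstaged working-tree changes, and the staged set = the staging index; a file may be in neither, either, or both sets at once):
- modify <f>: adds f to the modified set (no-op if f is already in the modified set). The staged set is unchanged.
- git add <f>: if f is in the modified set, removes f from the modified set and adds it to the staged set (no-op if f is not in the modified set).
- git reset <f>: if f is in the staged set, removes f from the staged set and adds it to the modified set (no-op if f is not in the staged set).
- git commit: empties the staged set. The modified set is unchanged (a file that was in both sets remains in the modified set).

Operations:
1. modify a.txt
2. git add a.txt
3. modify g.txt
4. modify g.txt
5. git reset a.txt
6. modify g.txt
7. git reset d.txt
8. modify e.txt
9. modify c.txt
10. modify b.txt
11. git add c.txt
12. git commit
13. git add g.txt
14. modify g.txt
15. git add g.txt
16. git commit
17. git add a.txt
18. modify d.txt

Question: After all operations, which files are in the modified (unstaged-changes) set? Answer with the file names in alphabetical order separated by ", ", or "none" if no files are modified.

Answer: b.txt, d.txt, e.txt

Derivation:
After op 1 (modify a.txt): modified={a.txt} staged={none}
After op 2 (git add a.txt): modified={none} staged={a.txt}
After op 3 (modify g.txt): modified={g.txt} staged={a.txt}
After op 4 (modify g.txt): modified={g.txt} staged={a.txt}
After op 5 (git reset a.txt): modified={a.txt, g.txt} staged={none}
After op 6 (modify g.txt): modified={a.txt, g.txt} staged={none}
After op 7 (git reset d.txt): modified={a.txt, g.txt} staged={none}
After op 8 (modify e.txt): modified={a.txt, e.txt, g.txt} staged={none}
After op 9 (modify c.txt): modified={a.txt, c.txt, e.txt, g.txt} staged={none}
After op 10 (modify b.txt): modified={a.txt, b.txt, c.txt, e.txt, g.txt} staged={none}
After op 11 (git add c.txt): modified={a.txt, b.txt, e.txt, g.txt} staged={c.txt}
After op 12 (git commit): modified={a.txt, b.txt, e.txt, g.txt} staged={none}
After op 13 (git add g.txt): modified={a.txt, b.txt, e.txt} staged={g.txt}
After op 14 (modify g.txt): modified={a.txt, b.txt, e.txt, g.txt} staged={g.txt}
After op 15 (git add g.txt): modified={a.txt, b.txt, e.txt} staged={g.txt}
After op 16 (git commit): modified={a.txt, b.txt, e.txt} staged={none}
After op 17 (git add a.txt): modified={b.txt, e.txt} staged={a.txt}
After op 18 (modify d.txt): modified={b.txt, d.txt, e.txt} staged={a.txt}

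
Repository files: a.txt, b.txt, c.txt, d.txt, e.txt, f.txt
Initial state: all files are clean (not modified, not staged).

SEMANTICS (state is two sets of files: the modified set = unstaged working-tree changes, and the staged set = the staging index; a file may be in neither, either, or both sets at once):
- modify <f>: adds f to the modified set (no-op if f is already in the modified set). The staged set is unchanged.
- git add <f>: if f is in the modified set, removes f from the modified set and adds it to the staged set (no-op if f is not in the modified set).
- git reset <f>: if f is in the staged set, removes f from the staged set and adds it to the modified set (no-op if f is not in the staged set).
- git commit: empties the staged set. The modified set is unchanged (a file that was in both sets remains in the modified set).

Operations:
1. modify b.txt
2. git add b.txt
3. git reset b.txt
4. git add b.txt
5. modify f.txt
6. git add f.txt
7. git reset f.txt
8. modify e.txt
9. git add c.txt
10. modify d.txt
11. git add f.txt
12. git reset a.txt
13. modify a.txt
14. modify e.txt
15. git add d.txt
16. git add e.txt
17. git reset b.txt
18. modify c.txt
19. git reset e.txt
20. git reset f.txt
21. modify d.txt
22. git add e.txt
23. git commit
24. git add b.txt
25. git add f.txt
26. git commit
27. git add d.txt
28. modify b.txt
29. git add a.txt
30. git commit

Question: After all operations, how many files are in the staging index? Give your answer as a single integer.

After op 1 (modify b.txt): modified={b.txt} staged={none}
After op 2 (git add b.txt): modified={none} staged={b.txt}
After op 3 (git reset b.txt): modified={b.txt} staged={none}
After op 4 (git add b.txt): modified={none} staged={b.txt}
After op 5 (modify f.txt): modified={f.txt} staged={b.txt}
After op 6 (git add f.txt): modified={none} staged={b.txt, f.txt}
After op 7 (git reset f.txt): modified={f.txt} staged={b.txt}
After op 8 (modify e.txt): modified={e.txt, f.txt} staged={b.txt}
After op 9 (git add c.txt): modified={e.txt, f.txt} staged={b.txt}
After op 10 (modify d.txt): modified={d.txt, e.txt, f.txt} staged={b.txt}
After op 11 (git add f.txt): modified={d.txt, e.txt} staged={b.txt, f.txt}
After op 12 (git reset a.txt): modified={d.txt, e.txt} staged={b.txt, f.txt}
After op 13 (modify a.txt): modified={a.txt, d.txt, e.txt} staged={b.txt, f.txt}
After op 14 (modify e.txt): modified={a.txt, d.txt, e.txt} staged={b.txt, f.txt}
After op 15 (git add d.txt): modified={a.txt, e.txt} staged={b.txt, d.txt, f.txt}
After op 16 (git add e.txt): modified={a.txt} staged={b.txt, d.txt, e.txt, f.txt}
After op 17 (git reset b.txt): modified={a.txt, b.txt} staged={d.txt, e.txt, f.txt}
After op 18 (modify c.txt): modified={a.txt, b.txt, c.txt} staged={d.txt, e.txt, f.txt}
After op 19 (git reset e.txt): modified={a.txt, b.txt, c.txt, e.txt} staged={d.txt, f.txt}
After op 20 (git reset f.txt): modified={a.txt, b.txt, c.txt, e.txt, f.txt} staged={d.txt}
After op 21 (modify d.txt): modified={a.txt, b.txt, c.txt, d.txt, e.txt, f.txt} staged={d.txt}
After op 22 (git add e.txt): modified={a.txt, b.txt, c.txt, d.txt, f.txt} staged={d.txt, e.txt}
After op 23 (git commit): modified={a.txt, b.txt, c.txt, d.txt, f.txt} staged={none}
After op 24 (git add b.txt): modified={a.txt, c.txt, d.txt, f.txt} staged={b.txt}
After op 25 (git add f.txt): modified={a.txt, c.txt, d.txt} staged={b.txt, f.txt}
After op 26 (git commit): modified={a.txt, c.txt, d.txt} staged={none}
After op 27 (git add d.txt): modified={a.txt, c.txt} staged={d.txt}
After op 28 (modify b.txt): modified={a.txt, b.txt, c.txt} staged={d.txt}
After op 29 (git add a.txt): modified={b.txt, c.txt} staged={a.txt, d.txt}
After op 30 (git commit): modified={b.txt, c.txt} staged={none}
Final staged set: {none} -> count=0

Answer: 0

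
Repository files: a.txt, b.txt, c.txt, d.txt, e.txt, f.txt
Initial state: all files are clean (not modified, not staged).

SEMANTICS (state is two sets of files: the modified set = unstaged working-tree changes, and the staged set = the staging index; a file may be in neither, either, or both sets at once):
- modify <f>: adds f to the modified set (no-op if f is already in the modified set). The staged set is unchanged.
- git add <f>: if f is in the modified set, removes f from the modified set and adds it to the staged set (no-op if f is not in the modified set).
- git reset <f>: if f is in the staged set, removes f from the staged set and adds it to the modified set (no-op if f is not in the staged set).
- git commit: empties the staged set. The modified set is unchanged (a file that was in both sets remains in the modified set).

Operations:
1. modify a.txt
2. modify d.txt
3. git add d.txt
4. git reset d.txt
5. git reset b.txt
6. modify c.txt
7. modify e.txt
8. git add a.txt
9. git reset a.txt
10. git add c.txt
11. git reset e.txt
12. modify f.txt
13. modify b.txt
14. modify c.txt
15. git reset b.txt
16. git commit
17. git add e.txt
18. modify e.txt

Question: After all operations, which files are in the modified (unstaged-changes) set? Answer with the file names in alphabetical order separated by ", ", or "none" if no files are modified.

After op 1 (modify a.txt): modified={a.txt} staged={none}
After op 2 (modify d.txt): modified={a.txt, d.txt} staged={none}
After op 3 (git add d.txt): modified={a.txt} staged={d.txt}
After op 4 (git reset d.txt): modified={a.txt, d.txt} staged={none}
After op 5 (git reset b.txt): modified={a.txt, d.txt} staged={none}
After op 6 (modify c.txt): modified={a.txt, c.txt, d.txt} staged={none}
After op 7 (modify e.txt): modified={a.txt, c.txt, d.txt, e.txt} staged={none}
After op 8 (git add a.txt): modified={c.txt, d.txt, e.txt} staged={a.txt}
After op 9 (git reset a.txt): modified={a.txt, c.txt, d.txt, e.txt} staged={none}
After op 10 (git add c.txt): modified={a.txt, d.txt, e.txt} staged={c.txt}
After op 11 (git reset e.txt): modified={a.txt, d.txt, e.txt} staged={c.txt}
After op 12 (modify f.txt): modified={a.txt, d.txt, e.txt, f.txt} staged={c.txt}
After op 13 (modify b.txt): modified={a.txt, b.txt, d.txt, e.txt, f.txt} staged={c.txt}
After op 14 (modify c.txt): modified={a.txt, b.txt, c.txt, d.txt, e.txt, f.txt} staged={c.txt}
After op 15 (git reset b.txt): modified={a.txt, b.txt, c.txt, d.txt, e.txt, f.txt} staged={c.txt}
After op 16 (git commit): modified={a.txt, b.txt, c.txt, d.txt, e.txt, f.txt} staged={none}
After op 17 (git add e.txt): modified={a.txt, b.txt, c.txt, d.txt, f.txt} staged={e.txt}
After op 18 (modify e.txt): modified={a.txt, b.txt, c.txt, d.txt, e.txt, f.txt} staged={e.txt}

Answer: a.txt, b.txt, c.txt, d.txt, e.txt, f.txt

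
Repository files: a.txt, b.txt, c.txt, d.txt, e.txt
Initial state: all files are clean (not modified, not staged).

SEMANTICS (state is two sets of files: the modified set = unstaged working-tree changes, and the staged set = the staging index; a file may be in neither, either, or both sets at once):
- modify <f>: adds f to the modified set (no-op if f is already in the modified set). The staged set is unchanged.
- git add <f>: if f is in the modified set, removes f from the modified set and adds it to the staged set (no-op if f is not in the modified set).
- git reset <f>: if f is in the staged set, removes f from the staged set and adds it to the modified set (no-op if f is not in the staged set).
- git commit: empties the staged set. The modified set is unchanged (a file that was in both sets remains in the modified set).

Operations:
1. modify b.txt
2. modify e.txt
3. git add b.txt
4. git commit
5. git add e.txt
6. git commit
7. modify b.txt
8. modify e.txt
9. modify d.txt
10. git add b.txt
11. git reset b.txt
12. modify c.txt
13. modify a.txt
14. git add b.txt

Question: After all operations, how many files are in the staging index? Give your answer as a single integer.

Answer: 1

Derivation:
After op 1 (modify b.txt): modified={b.txt} staged={none}
After op 2 (modify e.txt): modified={b.txt, e.txt} staged={none}
After op 3 (git add b.txt): modified={e.txt} staged={b.txt}
After op 4 (git commit): modified={e.txt} staged={none}
After op 5 (git add e.txt): modified={none} staged={e.txt}
After op 6 (git commit): modified={none} staged={none}
After op 7 (modify b.txt): modified={b.txt} staged={none}
After op 8 (modify e.txt): modified={b.txt, e.txt} staged={none}
After op 9 (modify d.txt): modified={b.txt, d.txt, e.txt} staged={none}
After op 10 (git add b.txt): modified={d.txt, e.txt} staged={b.txt}
After op 11 (git reset b.txt): modified={b.txt, d.txt, e.txt} staged={none}
After op 12 (modify c.txt): modified={b.txt, c.txt, d.txt, e.txt} staged={none}
After op 13 (modify a.txt): modified={a.txt, b.txt, c.txt, d.txt, e.txt} staged={none}
After op 14 (git add b.txt): modified={a.txt, c.txt, d.txt, e.txt} staged={b.txt}
Final staged set: {b.txt} -> count=1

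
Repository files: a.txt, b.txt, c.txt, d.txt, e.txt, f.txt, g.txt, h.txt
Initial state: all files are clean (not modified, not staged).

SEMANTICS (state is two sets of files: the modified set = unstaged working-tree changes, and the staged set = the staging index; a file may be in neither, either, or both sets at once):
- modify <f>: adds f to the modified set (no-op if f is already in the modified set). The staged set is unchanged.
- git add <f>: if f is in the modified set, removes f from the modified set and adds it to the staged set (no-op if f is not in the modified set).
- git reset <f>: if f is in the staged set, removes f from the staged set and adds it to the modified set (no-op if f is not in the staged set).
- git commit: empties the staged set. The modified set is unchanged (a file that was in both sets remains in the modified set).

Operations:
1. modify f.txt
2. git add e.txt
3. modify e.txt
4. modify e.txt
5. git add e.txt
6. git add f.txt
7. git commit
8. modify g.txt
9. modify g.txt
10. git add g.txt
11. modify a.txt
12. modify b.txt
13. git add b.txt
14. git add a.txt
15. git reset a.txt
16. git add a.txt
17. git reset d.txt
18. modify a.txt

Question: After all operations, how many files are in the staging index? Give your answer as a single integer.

Answer: 3

Derivation:
After op 1 (modify f.txt): modified={f.txt} staged={none}
After op 2 (git add e.txt): modified={f.txt} staged={none}
After op 3 (modify e.txt): modified={e.txt, f.txt} staged={none}
After op 4 (modify e.txt): modified={e.txt, f.txt} staged={none}
After op 5 (git add e.txt): modified={f.txt} staged={e.txt}
After op 6 (git add f.txt): modified={none} staged={e.txt, f.txt}
After op 7 (git commit): modified={none} staged={none}
After op 8 (modify g.txt): modified={g.txt} staged={none}
After op 9 (modify g.txt): modified={g.txt} staged={none}
After op 10 (git add g.txt): modified={none} staged={g.txt}
After op 11 (modify a.txt): modified={a.txt} staged={g.txt}
After op 12 (modify b.txt): modified={a.txt, b.txt} staged={g.txt}
After op 13 (git add b.txt): modified={a.txt} staged={b.txt, g.txt}
After op 14 (git add a.txt): modified={none} staged={a.txt, b.txt, g.txt}
After op 15 (git reset a.txt): modified={a.txt} staged={b.txt, g.txt}
After op 16 (git add a.txt): modified={none} staged={a.txt, b.txt, g.txt}
After op 17 (git reset d.txt): modified={none} staged={a.txt, b.txt, g.txt}
After op 18 (modify a.txt): modified={a.txt} staged={a.txt, b.txt, g.txt}
Final staged set: {a.txt, b.txt, g.txt} -> count=3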